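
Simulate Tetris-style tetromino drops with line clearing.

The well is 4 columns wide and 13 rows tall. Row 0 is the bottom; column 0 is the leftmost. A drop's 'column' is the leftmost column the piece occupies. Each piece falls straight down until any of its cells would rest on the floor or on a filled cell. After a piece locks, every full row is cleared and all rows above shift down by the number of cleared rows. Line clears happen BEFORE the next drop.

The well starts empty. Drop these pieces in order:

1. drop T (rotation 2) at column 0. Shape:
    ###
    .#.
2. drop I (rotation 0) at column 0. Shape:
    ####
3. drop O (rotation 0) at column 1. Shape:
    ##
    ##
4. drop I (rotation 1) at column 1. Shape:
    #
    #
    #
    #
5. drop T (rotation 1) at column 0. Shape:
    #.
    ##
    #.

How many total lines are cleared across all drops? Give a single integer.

Answer: 1

Derivation:
Drop 1: T rot2 at col 0 lands with bottom-row=0; cleared 0 line(s) (total 0); column heights now [2 2 2 0], max=2
Drop 2: I rot0 at col 0 lands with bottom-row=2; cleared 1 line(s) (total 1); column heights now [2 2 2 0], max=2
Drop 3: O rot0 at col 1 lands with bottom-row=2; cleared 0 line(s) (total 1); column heights now [2 4 4 0], max=4
Drop 4: I rot1 at col 1 lands with bottom-row=4; cleared 0 line(s) (total 1); column heights now [2 8 4 0], max=8
Drop 5: T rot1 at col 0 lands with bottom-row=7; cleared 0 line(s) (total 1); column heights now [10 9 4 0], max=10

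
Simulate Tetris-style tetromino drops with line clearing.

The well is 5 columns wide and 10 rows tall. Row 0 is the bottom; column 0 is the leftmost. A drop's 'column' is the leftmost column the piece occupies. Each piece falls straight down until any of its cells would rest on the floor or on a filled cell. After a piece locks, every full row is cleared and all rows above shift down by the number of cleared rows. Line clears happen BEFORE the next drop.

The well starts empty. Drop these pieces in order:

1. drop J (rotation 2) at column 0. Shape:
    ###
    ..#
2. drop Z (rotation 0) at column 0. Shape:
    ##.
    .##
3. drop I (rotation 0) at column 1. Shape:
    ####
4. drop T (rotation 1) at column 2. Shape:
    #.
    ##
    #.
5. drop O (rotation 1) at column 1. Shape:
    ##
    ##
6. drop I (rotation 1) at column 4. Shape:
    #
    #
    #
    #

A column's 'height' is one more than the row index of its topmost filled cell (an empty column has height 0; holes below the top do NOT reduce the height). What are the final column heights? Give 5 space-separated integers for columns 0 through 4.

Answer: 4 10 10 7 9

Derivation:
Drop 1: J rot2 at col 0 lands with bottom-row=0; cleared 0 line(s) (total 0); column heights now [2 2 2 0 0], max=2
Drop 2: Z rot0 at col 0 lands with bottom-row=2; cleared 0 line(s) (total 0); column heights now [4 4 3 0 0], max=4
Drop 3: I rot0 at col 1 lands with bottom-row=4; cleared 0 line(s) (total 0); column heights now [4 5 5 5 5], max=5
Drop 4: T rot1 at col 2 lands with bottom-row=5; cleared 0 line(s) (total 0); column heights now [4 5 8 7 5], max=8
Drop 5: O rot1 at col 1 lands with bottom-row=8; cleared 0 line(s) (total 0); column heights now [4 10 10 7 5], max=10
Drop 6: I rot1 at col 4 lands with bottom-row=5; cleared 0 line(s) (total 0); column heights now [4 10 10 7 9], max=10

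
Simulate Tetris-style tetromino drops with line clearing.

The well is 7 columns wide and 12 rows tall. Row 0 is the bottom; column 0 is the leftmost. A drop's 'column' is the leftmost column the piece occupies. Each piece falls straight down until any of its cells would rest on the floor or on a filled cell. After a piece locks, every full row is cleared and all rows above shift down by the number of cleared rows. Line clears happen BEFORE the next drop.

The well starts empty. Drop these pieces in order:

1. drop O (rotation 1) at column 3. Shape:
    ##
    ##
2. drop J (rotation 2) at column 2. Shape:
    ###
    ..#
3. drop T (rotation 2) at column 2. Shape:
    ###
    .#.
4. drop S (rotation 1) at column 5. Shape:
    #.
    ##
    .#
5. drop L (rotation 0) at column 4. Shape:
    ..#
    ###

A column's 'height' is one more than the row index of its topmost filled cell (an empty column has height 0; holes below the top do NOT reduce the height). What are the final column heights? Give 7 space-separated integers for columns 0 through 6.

Answer: 0 0 6 6 7 7 8

Derivation:
Drop 1: O rot1 at col 3 lands with bottom-row=0; cleared 0 line(s) (total 0); column heights now [0 0 0 2 2 0 0], max=2
Drop 2: J rot2 at col 2 lands with bottom-row=2; cleared 0 line(s) (total 0); column heights now [0 0 4 4 4 0 0], max=4
Drop 3: T rot2 at col 2 lands with bottom-row=4; cleared 0 line(s) (total 0); column heights now [0 0 6 6 6 0 0], max=6
Drop 4: S rot1 at col 5 lands with bottom-row=0; cleared 0 line(s) (total 0); column heights now [0 0 6 6 6 3 2], max=6
Drop 5: L rot0 at col 4 lands with bottom-row=6; cleared 0 line(s) (total 0); column heights now [0 0 6 6 7 7 8], max=8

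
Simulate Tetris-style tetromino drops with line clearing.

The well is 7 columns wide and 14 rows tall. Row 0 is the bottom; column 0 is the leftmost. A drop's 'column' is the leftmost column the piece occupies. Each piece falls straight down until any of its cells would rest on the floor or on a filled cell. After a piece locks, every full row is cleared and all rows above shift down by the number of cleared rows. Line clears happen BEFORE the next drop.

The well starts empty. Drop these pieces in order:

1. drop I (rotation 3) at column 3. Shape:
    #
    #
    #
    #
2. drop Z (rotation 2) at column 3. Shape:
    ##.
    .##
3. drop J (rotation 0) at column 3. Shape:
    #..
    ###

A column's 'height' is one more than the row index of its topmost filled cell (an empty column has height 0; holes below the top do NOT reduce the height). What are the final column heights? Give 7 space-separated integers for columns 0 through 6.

Drop 1: I rot3 at col 3 lands with bottom-row=0; cleared 0 line(s) (total 0); column heights now [0 0 0 4 0 0 0], max=4
Drop 2: Z rot2 at col 3 lands with bottom-row=3; cleared 0 line(s) (total 0); column heights now [0 0 0 5 5 4 0], max=5
Drop 3: J rot0 at col 3 lands with bottom-row=5; cleared 0 line(s) (total 0); column heights now [0 0 0 7 6 6 0], max=7

Answer: 0 0 0 7 6 6 0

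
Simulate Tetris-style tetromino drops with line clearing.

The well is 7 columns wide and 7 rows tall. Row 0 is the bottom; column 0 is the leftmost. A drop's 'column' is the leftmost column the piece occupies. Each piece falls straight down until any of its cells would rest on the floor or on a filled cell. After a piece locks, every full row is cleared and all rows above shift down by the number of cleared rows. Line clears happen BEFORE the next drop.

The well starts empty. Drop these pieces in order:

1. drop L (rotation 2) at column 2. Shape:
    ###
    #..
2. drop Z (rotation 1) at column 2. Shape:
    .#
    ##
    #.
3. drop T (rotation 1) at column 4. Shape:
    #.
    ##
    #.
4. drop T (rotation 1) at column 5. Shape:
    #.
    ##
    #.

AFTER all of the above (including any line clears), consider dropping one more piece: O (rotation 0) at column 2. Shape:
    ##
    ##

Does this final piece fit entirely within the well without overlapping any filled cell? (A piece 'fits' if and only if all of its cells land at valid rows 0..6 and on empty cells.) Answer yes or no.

Answer: yes

Derivation:
Drop 1: L rot2 at col 2 lands with bottom-row=0; cleared 0 line(s) (total 0); column heights now [0 0 2 2 2 0 0], max=2
Drop 2: Z rot1 at col 2 lands with bottom-row=2; cleared 0 line(s) (total 0); column heights now [0 0 4 5 2 0 0], max=5
Drop 3: T rot1 at col 4 lands with bottom-row=2; cleared 0 line(s) (total 0); column heights now [0 0 4 5 5 4 0], max=5
Drop 4: T rot1 at col 5 lands with bottom-row=4; cleared 0 line(s) (total 0); column heights now [0 0 4 5 5 7 6], max=7
Test piece O rot0 at col 2 (width 2): heights before test = [0 0 4 5 5 7 6]; fits = True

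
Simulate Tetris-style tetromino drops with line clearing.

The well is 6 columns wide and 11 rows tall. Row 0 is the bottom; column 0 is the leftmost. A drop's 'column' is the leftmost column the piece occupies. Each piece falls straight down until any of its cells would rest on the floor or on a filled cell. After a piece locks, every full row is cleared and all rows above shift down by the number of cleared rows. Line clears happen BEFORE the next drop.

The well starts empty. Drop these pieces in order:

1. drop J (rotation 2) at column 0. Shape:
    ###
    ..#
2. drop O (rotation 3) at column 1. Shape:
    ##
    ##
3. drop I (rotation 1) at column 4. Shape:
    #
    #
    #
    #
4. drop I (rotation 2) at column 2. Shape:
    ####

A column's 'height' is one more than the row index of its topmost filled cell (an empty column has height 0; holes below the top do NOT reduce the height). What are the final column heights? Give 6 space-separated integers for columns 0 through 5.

Drop 1: J rot2 at col 0 lands with bottom-row=0; cleared 0 line(s) (total 0); column heights now [2 2 2 0 0 0], max=2
Drop 2: O rot3 at col 1 lands with bottom-row=2; cleared 0 line(s) (total 0); column heights now [2 4 4 0 0 0], max=4
Drop 3: I rot1 at col 4 lands with bottom-row=0; cleared 0 line(s) (total 0); column heights now [2 4 4 0 4 0], max=4
Drop 4: I rot2 at col 2 lands with bottom-row=4; cleared 0 line(s) (total 0); column heights now [2 4 5 5 5 5], max=5

Answer: 2 4 5 5 5 5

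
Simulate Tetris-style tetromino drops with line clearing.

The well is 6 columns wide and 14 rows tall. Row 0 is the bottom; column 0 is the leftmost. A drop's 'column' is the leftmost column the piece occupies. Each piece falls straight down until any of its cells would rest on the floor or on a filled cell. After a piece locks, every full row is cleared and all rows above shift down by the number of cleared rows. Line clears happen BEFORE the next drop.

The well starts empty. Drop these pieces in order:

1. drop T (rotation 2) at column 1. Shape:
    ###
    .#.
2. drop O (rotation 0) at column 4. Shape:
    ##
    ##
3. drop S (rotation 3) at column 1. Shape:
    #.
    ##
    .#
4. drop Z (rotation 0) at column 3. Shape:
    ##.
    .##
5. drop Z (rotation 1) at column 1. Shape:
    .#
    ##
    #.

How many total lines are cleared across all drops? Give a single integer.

Answer: 0

Derivation:
Drop 1: T rot2 at col 1 lands with bottom-row=0; cleared 0 line(s) (total 0); column heights now [0 2 2 2 0 0], max=2
Drop 2: O rot0 at col 4 lands with bottom-row=0; cleared 0 line(s) (total 0); column heights now [0 2 2 2 2 2], max=2
Drop 3: S rot3 at col 1 lands with bottom-row=2; cleared 0 line(s) (total 0); column heights now [0 5 4 2 2 2], max=5
Drop 4: Z rot0 at col 3 lands with bottom-row=2; cleared 0 line(s) (total 0); column heights now [0 5 4 4 4 3], max=5
Drop 5: Z rot1 at col 1 lands with bottom-row=5; cleared 0 line(s) (total 0); column heights now [0 7 8 4 4 3], max=8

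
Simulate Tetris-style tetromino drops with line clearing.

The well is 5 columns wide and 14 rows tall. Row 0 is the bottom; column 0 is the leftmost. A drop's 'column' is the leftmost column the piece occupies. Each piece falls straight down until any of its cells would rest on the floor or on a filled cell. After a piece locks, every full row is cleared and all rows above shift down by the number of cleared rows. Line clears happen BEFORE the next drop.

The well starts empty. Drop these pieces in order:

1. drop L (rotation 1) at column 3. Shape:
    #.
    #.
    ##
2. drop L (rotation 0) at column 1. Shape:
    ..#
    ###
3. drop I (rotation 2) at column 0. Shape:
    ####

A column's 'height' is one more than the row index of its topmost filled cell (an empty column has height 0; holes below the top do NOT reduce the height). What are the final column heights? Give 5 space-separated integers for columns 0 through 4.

Drop 1: L rot1 at col 3 lands with bottom-row=0; cleared 0 line(s) (total 0); column heights now [0 0 0 3 1], max=3
Drop 2: L rot0 at col 1 lands with bottom-row=3; cleared 0 line(s) (total 0); column heights now [0 4 4 5 1], max=5
Drop 3: I rot2 at col 0 lands with bottom-row=5; cleared 0 line(s) (total 0); column heights now [6 6 6 6 1], max=6

Answer: 6 6 6 6 1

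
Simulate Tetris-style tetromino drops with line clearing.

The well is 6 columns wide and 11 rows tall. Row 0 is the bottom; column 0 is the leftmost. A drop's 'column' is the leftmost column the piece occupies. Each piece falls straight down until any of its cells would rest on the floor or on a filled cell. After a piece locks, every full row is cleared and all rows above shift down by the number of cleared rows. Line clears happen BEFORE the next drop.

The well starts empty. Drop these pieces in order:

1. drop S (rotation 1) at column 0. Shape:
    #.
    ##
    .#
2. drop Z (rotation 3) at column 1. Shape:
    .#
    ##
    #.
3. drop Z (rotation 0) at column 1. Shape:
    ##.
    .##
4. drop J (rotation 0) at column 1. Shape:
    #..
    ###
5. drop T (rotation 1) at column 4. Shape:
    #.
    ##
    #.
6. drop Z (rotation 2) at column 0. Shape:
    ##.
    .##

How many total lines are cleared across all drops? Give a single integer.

Drop 1: S rot1 at col 0 lands with bottom-row=0; cleared 0 line(s) (total 0); column heights now [3 2 0 0 0 0], max=3
Drop 2: Z rot3 at col 1 lands with bottom-row=2; cleared 0 line(s) (total 0); column heights now [3 4 5 0 0 0], max=5
Drop 3: Z rot0 at col 1 lands with bottom-row=5; cleared 0 line(s) (total 0); column heights now [3 7 7 6 0 0], max=7
Drop 4: J rot0 at col 1 lands with bottom-row=7; cleared 0 line(s) (total 0); column heights now [3 9 8 8 0 0], max=9
Drop 5: T rot1 at col 4 lands with bottom-row=0; cleared 0 line(s) (total 0); column heights now [3 9 8 8 3 2], max=9
Drop 6: Z rot2 at col 0 lands with bottom-row=9; cleared 0 line(s) (total 0); column heights now [11 11 10 8 3 2], max=11

Answer: 0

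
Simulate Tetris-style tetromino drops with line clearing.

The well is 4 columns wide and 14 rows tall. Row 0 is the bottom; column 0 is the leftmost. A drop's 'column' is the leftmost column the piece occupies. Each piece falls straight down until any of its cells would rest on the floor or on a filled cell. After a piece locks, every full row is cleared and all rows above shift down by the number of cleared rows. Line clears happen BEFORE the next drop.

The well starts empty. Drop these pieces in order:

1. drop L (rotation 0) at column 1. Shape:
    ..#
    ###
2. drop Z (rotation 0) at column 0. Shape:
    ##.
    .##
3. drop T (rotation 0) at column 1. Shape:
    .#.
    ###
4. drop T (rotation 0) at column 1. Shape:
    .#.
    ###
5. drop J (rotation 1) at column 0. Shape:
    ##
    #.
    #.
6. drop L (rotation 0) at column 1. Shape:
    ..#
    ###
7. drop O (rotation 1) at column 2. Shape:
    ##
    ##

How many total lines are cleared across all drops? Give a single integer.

Answer: 1

Derivation:
Drop 1: L rot0 at col 1 lands with bottom-row=0; cleared 0 line(s) (total 0); column heights now [0 1 1 2], max=2
Drop 2: Z rot0 at col 0 lands with bottom-row=1; cleared 0 line(s) (total 0); column heights now [3 3 2 2], max=3
Drop 3: T rot0 at col 1 lands with bottom-row=3; cleared 0 line(s) (total 0); column heights now [3 4 5 4], max=5
Drop 4: T rot0 at col 1 lands with bottom-row=5; cleared 0 line(s) (total 0); column heights now [3 6 7 6], max=7
Drop 5: J rot1 at col 0 lands with bottom-row=4; cleared 1 line(s) (total 1); column heights now [6 6 6 4], max=6
Drop 6: L rot0 at col 1 lands with bottom-row=6; cleared 0 line(s) (total 1); column heights now [6 7 7 8], max=8
Drop 7: O rot1 at col 2 lands with bottom-row=8; cleared 0 line(s) (total 1); column heights now [6 7 10 10], max=10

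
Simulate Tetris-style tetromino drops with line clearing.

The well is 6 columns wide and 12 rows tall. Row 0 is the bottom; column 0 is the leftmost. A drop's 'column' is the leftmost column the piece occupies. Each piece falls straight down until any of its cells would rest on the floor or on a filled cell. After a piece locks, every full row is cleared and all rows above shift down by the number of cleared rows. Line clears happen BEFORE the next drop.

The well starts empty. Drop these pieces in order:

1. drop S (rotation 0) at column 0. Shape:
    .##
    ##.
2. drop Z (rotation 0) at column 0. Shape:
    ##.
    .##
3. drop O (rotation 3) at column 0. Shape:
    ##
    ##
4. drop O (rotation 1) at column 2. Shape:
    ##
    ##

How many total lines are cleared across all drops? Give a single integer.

Answer: 0

Derivation:
Drop 1: S rot0 at col 0 lands with bottom-row=0; cleared 0 line(s) (total 0); column heights now [1 2 2 0 0 0], max=2
Drop 2: Z rot0 at col 0 lands with bottom-row=2; cleared 0 line(s) (total 0); column heights now [4 4 3 0 0 0], max=4
Drop 3: O rot3 at col 0 lands with bottom-row=4; cleared 0 line(s) (total 0); column heights now [6 6 3 0 0 0], max=6
Drop 4: O rot1 at col 2 lands with bottom-row=3; cleared 0 line(s) (total 0); column heights now [6 6 5 5 0 0], max=6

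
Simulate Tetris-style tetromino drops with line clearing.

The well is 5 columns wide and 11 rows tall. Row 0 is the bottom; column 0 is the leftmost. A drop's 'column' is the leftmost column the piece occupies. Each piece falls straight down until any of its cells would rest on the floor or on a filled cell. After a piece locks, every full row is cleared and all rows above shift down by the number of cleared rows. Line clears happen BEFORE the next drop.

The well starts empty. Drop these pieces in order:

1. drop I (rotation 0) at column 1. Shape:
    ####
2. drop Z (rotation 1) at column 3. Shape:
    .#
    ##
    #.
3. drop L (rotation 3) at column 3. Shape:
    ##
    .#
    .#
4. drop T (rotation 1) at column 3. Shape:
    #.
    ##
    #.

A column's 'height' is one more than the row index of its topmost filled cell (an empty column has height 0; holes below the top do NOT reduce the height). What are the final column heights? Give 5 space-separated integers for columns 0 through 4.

Drop 1: I rot0 at col 1 lands with bottom-row=0; cleared 0 line(s) (total 0); column heights now [0 1 1 1 1], max=1
Drop 2: Z rot1 at col 3 lands with bottom-row=1; cleared 0 line(s) (total 0); column heights now [0 1 1 3 4], max=4
Drop 3: L rot3 at col 3 lands with bottom-row=4; cleared 0 line(s) (total 0); column heights now [0 1 1 7 7], max=7
Drop 4: T rot1 at col 3 lands with bottom-row=7; cleared 0 line(s) (total 0); column heights now [0 1 1 10 9], max=10

Answer: 0 1 1 10 9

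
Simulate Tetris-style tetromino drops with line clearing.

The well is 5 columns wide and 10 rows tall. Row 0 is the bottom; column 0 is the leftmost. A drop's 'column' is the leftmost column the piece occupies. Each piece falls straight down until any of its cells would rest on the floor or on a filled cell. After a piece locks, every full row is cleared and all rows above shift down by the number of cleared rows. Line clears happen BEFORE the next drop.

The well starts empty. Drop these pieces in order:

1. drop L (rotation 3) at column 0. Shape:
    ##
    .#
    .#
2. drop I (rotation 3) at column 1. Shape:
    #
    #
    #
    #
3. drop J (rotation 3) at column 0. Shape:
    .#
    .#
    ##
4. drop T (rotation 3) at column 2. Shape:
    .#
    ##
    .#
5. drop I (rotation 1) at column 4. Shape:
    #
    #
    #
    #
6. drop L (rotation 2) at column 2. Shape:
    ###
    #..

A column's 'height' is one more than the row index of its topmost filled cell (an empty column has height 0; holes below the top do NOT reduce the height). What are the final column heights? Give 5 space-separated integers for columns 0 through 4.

Drop 1: L rot3 at col 0 lands with bottom-row=0; cleared 0 line(s) (total 0); column heights now [3 3 0 0 0], max=3
Drop 2: I rot3 at col 1 lands with bottom-row=3; cleared 0 line(s) (total 0); column heights now [3 7 0 0 0], max=7
Drop 3: J rot3 at col 0 lands with bottom-row=7; cleared 0 line(s) (total 0); column heights now [8 10 0 0 0], max=10
Drop 4: T rot3 at col 2 lands with bottom-row=0; cleared 0 line(s) (total 0); column heights now [8 10 2 3 0], max=10
Drop 5: I rot1 at col 4 lands with bottom-row=0; cleared 0 line(s) (total 0); column heights now [8 10 2 3 4], max=10
Drop 6: L rot2 at col 2 lands with bottom-row=3; cleared 0 line(s) (total 0); column heights now [8 10 5 5 5], max=10

Answer: 8 10 5 5 5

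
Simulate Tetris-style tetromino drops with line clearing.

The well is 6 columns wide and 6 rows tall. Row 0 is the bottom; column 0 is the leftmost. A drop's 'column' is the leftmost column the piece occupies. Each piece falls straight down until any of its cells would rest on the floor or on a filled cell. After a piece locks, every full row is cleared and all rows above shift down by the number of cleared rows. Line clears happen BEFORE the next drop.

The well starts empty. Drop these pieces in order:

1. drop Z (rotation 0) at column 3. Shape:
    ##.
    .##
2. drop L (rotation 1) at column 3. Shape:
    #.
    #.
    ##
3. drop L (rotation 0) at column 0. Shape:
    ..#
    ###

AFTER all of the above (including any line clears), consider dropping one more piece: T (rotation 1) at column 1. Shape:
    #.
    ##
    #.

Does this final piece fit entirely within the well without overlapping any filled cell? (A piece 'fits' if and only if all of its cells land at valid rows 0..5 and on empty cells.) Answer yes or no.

Answer: yes

Derivation:
Drop 1: Z rot0 at col 3 lands with bottom-row=0; cleared 0 line(s) (total 0); column heights now [0 0 0 2 2 1], max=2
Drop 2: L rot1 at col 3 lands with bottom-row=2; cleared 0 line(s) (total 0); column heights now [0 0 0 5 3 1], max=5
Drop 3: L rot0 at col 0 lands with bottom-row=0; cleared 0 line(s) (total 0); column heights now [1 1 2 5 3 1], max=5
Test piece T rot1 at col 1 (width 2): heights before test = [1 1 2 5 3 1]; fits = True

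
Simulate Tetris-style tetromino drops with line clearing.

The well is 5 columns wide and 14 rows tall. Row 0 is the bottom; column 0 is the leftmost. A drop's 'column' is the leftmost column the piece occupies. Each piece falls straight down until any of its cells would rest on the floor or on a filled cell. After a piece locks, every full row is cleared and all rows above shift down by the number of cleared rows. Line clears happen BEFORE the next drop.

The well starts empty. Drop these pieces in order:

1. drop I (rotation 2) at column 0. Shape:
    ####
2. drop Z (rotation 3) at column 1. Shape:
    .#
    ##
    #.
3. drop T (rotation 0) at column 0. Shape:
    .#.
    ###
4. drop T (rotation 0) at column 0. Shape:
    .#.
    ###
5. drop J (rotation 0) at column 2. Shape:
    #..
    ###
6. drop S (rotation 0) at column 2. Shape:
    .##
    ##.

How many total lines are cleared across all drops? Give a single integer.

Answer: 0

Derivation:
Drop 1: I rot2 at col 0 lands with bottom-row=0; cleared 0 line(s) (total 0); column heights now [1 1 1 1 0], max=1
Drop 2: Z rot3 at col 1 lands with bottom-row=1; cleared 0 line(s) (total 0); column heights now [1 3 4 1 0], max=4
Drop 3: T rot0 at col 0 lands with bottom-row=4; cleared 0 line(s) (total 0); column heights now [5 6 5 1 0], max=6
Drop 4: T rot0 at col 0 lands with bottom-row=6; cleared 0 line(s) (total 0); column heights now [7 8 7 1 0], max=8
Drop 5: J rot0 at col 2 lands with bottom-row=7; cleared 0 line(s) (total 0); column heights now [7 8 9 8 8], max=9
Drop 6: S rot0 at col 2 lands with bottom-row=9; cleared 0 line(s) (total 0); column heights now [7 8 10 11 11], max=11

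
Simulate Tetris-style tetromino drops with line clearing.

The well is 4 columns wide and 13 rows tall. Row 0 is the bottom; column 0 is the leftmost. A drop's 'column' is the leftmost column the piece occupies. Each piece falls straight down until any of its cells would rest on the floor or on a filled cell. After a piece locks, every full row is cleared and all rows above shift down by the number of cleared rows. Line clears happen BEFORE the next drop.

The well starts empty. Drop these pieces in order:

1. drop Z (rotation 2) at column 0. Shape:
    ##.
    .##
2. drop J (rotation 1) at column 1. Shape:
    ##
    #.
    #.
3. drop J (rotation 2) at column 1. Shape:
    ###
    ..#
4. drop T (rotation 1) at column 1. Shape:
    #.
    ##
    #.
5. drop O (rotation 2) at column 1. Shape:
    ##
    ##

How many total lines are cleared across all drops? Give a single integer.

Answer: 0

Derivation:
Drop 1: Z rot2 at col 0 lands with bottom-row=0; cleared 0 line(s) (total 0); column heights now [2 2 1 0], max=2
Drop 2: J rot1 at col 1 lands with bottom-row=2; cleared 0 line(s) (total 0); column heights now [2 5 5 0], max=5
Drop 3: J rot2 at col 1 lands with bottom-row=4; cleared 0 line(s) (total 0); column heights now [2 6 6 6], max=6
Drop 4: T rot1 at col 1 lands with bottom-row=6; cleared 0 line(s) (total 0); column heights now [2 9 8 6], max=9
Drop 5: O rot2 at col 1 lands with bottom-row=9; cleared 0 line(s) (total 0); column heights now [2 11 11 6], max=11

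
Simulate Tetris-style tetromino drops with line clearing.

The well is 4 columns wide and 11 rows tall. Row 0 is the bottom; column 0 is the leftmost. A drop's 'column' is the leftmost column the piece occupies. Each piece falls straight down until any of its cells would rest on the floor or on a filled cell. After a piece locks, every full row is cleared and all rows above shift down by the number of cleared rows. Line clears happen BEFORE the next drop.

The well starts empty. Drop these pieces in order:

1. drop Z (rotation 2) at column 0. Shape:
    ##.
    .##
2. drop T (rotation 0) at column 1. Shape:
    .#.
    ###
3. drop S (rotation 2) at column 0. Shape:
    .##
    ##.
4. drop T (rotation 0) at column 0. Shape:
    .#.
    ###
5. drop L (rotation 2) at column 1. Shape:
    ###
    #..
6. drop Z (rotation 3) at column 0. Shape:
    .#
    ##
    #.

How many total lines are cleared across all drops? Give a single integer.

Drop 1: Z rot2 at col 0 lands with bottom-row=0; cleared 0 line(s) (total 0); column heights now [2 2 1 0], max=2
Drop 2: T rot0 at col 1 lands with bottom-row=2; cleared 0 line(s) (total 0); column heights now [2 3 4 3], max=4
Drop 3: S rot2 at col 0 lands with bottom-row=3; cleared 0 line(s) (total 0); column heights now [4 5 5 3], max=5
Drop 4: T rot0 at col 0 lands with bottom-row=5; cleared 0 line(s) (total 0); column heights now [6 7 6 3], max=7
Drop 5: L rot2 at col 1 lands with bottom-row=7; cleared 0 line(s) (total 0); column heights now [6 9 9 9], max=9
Drop 6: Z rot3 at col 0 lands with bottom-row=8; cleared 1 line(s) (total 1); column heights now [9 10 6 3], max=10

Answer: 1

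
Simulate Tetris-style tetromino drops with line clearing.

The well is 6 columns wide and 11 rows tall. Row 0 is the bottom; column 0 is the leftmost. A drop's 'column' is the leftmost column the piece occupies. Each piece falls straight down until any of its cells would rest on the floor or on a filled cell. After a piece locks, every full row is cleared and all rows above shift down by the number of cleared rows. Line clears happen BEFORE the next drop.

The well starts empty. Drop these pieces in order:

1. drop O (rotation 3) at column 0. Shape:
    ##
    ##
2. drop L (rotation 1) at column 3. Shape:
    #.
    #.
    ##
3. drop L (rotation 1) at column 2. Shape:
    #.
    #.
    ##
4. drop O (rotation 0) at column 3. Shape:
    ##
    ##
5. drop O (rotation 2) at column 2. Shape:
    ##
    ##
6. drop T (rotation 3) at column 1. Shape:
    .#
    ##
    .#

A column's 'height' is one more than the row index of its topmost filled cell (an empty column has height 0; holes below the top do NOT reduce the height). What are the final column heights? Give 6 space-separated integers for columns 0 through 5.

Drop 1: O rot3 at col 0 lands with bottom-row=0; cleared 0 line(s) (total 0); column heights now [2 2 0 0 0 0], max=2
Drop 2: L rot1 at col 3 lands with bottom-row=0; cleared 0 line(s) (total 0); column heights now [2 2 0 3 1 0], max=3
Drop 3: L rot1 at col 2 lands with bottom-row=3; cleared 0 line(s) (total 0); column heights now [2 2 6 4 1 0], max=6
Drop 4: O rot0 at col 3 lands with bottom-row=4; cleared 0 line(s) (total 0); column heights now [2 2 6 6 6 0], max=6
Drop 5: O rot2 at col 2 lands with bottom-row=6; cleared 0 line(s) (total 0); column heights now [2 2 8 8 6 0], max=8
Drop 6: T rot3 at col 1 lands with bottom-row=8; cleared 0 line(s) (total 0); column heights now [2 10 11 8 6 0], max=11

Answer: 2 10 11 8 6 0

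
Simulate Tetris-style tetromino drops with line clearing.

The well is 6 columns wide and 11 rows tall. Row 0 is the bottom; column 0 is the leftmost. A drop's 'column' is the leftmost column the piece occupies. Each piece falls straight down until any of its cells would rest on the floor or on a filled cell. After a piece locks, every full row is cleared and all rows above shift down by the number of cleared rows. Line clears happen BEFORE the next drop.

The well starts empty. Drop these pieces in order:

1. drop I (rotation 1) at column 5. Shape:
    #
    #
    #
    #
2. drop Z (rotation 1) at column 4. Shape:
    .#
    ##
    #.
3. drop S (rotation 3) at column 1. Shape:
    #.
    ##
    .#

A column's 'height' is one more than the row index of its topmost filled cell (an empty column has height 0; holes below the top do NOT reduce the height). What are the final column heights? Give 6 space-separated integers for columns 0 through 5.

Drop 1: I rot1 at col 5 lands with bottom-row=0; cleared 0 line(s) (total 0); column heights now [0 0 0 0 0 4], max=4
Drop 2: Z rot1 at col 4 lands with bottom-row=3; cleared 0 line(s) (total 0); column heights now [0 0 0 0 5 6], max=6
Drop 3: S rot3 at col 1 lands with bottom-row=0; cleared 0 line(s) (total 0); column heights now [0 3 2 0 5 6], max=6

Answer: 0 3 2 0 5 6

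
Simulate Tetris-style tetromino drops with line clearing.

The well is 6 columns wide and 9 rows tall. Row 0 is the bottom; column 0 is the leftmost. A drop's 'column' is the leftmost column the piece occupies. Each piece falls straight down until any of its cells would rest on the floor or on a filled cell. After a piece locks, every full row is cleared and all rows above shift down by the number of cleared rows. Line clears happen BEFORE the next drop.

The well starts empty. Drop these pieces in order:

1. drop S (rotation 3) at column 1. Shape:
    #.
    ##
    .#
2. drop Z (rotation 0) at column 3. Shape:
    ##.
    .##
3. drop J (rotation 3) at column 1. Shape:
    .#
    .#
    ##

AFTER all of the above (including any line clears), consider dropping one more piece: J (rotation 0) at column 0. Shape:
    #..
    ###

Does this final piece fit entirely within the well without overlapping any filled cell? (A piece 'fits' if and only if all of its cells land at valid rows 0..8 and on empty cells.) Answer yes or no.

Answer: yes

Derivation:
Drop 1: S rot3 at col 1 lands with bottom-row=0; cleared 0 line(s) (total 0); column heights now [0 3 2 0 0 0], max=3
Drop 2: Z rot0 at col 3 lands with bottom-row=0; cleared 0 line(s) (total 0); column heights now [0 3 2 2 2 1], max=3
Drop 3: J rot3 at col 1 lands with bottom-row=3; cleared 0 line(s) (total 0); column heights now [0 4 6 2 2 1], max=6
Test piece J rot0 at col 0 (width 3): heights before test = [0 4 6 2 2 1]; fits = True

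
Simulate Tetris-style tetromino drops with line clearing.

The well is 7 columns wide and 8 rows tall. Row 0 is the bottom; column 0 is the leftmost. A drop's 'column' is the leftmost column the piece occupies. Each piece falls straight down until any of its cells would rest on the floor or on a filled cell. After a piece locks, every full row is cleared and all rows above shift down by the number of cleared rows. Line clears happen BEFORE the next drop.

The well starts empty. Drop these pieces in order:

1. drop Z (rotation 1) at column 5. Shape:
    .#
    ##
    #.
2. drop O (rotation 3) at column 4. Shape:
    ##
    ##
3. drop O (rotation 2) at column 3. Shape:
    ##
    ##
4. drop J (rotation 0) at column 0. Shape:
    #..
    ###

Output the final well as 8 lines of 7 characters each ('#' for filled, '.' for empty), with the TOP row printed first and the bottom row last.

Drop 1: Z rot1 at col 5 lands with bottom-row=0; cleared 0 line(s) (total 0); column heights now [0 0 0 0 0 2 3], max=3
Drop 2: O rot3 at col 4 lands with bottom-row=2; cleared 0 line(s) (total 0); column heights now [0 0 0 0 4 4 3], max=4
Drop 3: O rot2 at col 3 lands with bottom-row=4; cleared 0 line(s) (total 0); column heights now [0 0 0 6 6 4 3], max=6
Drop 4: J rot0 at col 0 lands with bottom-row=0; cleared 0 line(s) (total 0); column heights now [2 1 1 6 6 4 3], max=6

Answer: .......
.......
...##..
...##..
....##.
....###
#....##
###..#.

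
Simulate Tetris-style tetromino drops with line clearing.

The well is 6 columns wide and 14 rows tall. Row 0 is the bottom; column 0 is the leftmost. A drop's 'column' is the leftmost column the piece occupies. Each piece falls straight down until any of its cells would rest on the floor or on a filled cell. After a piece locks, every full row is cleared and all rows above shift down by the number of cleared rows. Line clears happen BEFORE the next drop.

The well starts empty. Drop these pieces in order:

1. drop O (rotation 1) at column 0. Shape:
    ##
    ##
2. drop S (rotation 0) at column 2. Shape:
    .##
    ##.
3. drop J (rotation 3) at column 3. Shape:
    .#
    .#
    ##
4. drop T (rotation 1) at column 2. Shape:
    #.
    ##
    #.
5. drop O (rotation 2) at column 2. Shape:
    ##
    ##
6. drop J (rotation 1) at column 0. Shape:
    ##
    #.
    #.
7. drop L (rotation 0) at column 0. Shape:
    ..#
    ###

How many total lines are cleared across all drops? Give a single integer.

Drop 1: O rot1 at col 0 lands with bottom-row=0; cleared 0 line(s) (total 0); column heights now [2 2 0 0 0 0], max=2
Drop 2: S rot0 at col 2 lands with bottom-row=0; cleared 0 line(s) (total 0); column heights now [2 2 1 2 2 0], max=2
Drop 3: J rot3 at col 3 lands with bottom-row=2; cleared 0 line(s) (total 0); column heights now [2 2 1 3 5 0], max=5
Drop 4: T rot1 at col 2 lands with bottom-row=2; cleared 0 line(s) (total 0); column heights now [2 2 5 4 5 0], max=5
Drop 5: O rot2 at col 2 lands with bottom-row=5; cleared 0 line(s) (total 0); column heights now [2 2 7 7 5 0], max=7
Drop 6: J rot1 at col 0 lands with bottom-row=2; cleared 0 line(s) (total 0); column heights now [5 5 7 7 5 0], max=7
Drop 7: L rot0 at col 0 lands with bottom-row=7; cleared 0 line(s) (total 0); column heights now [8 8 9 7 5 0], max=9

Answer: 0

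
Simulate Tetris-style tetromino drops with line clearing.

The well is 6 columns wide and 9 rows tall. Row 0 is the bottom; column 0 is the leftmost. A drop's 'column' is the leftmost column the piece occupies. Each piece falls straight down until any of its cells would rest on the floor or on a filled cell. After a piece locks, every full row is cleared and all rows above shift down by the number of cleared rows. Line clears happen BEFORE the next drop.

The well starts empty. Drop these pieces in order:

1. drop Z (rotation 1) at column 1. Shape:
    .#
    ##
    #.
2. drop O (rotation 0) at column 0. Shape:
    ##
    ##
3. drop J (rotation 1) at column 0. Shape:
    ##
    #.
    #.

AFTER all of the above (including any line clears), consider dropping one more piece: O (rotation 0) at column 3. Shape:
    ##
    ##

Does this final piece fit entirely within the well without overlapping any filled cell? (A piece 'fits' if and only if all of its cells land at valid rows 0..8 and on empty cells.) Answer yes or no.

Answer: yes

Derivation:
Drop 1: Z rot1 at col 1 lands with bottom-row=0; cleared 0 line(s) (total 0); column heights now [0 2 3 0 0 0], max=3
Drop 2: O rot0 at col 0 lands with bottom-row=2; cleared 0 line(s) (total 0); column heights now [4 4 3 0 0 0], max=4
Drop 3: J rot1 at col 0 lands with bottom-row=4; cleared 0 line(s) (total 0); column heights now [7 7 3 0 0 0], max=7
Test piece O rot0 at col 3 (width 2): heights before test = [7 7 3 0 0 0]; fits = True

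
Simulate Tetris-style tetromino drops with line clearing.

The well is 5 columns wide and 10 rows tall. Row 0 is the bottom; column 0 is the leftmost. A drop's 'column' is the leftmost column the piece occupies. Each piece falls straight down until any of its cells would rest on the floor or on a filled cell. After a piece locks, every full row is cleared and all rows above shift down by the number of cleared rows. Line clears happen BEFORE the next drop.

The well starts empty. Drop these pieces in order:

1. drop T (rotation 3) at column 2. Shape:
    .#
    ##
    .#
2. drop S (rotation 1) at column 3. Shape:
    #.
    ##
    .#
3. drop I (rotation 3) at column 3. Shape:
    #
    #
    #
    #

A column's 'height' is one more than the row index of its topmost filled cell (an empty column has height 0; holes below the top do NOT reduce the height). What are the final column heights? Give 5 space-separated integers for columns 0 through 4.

Answer: 0 0 2 9 4

Derivation:
Drop 1: T rot3 at col 2 lands with bottom-row=0; cleared 0 line(s) (total 0); column heights now [0 0 2 3 0], max=3
Drop 2: S rot1 at col 3 lands with bottom-row=2; cleared 0 line(s) (total 0); column heights now [0 0 2 5 4], max=5
Drop 3: I rot3 at col 3 lands with bottom-row=5; cleared 0 line(s) (total 0); column heights now [0 0 2 9 4], max=9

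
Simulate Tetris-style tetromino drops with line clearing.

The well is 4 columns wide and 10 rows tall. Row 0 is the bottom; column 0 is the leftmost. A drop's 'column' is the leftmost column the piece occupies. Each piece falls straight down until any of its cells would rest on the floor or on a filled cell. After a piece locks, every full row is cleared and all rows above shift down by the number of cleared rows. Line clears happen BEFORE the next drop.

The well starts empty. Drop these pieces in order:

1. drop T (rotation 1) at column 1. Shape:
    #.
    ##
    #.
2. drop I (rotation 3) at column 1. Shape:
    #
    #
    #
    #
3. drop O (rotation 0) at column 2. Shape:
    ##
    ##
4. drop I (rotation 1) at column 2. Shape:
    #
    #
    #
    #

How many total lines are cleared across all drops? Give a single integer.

Drop 1: T rot1 at col 1 lands with bottom-row=0; cleared 0 line(s) (total 0); column heights now [0 3 2 0], max=3
Drop 2: I rot3 at col 1 lands with bottom-row=3; cleared 0 line(s) (total 0); column heights now [0 7 2 0], max=7
Drop 3: O rot0 at col 2 lands with bottom-row=2; cleared 0 line(s) (total 0); column heights now [0 7 4 4], max=7
Drop 4: I rot1 at col 2 lands with bottom-row=4; cleared 0 line(s) (total 0); column heights now [0 7 8 4], max=8

Answer: 0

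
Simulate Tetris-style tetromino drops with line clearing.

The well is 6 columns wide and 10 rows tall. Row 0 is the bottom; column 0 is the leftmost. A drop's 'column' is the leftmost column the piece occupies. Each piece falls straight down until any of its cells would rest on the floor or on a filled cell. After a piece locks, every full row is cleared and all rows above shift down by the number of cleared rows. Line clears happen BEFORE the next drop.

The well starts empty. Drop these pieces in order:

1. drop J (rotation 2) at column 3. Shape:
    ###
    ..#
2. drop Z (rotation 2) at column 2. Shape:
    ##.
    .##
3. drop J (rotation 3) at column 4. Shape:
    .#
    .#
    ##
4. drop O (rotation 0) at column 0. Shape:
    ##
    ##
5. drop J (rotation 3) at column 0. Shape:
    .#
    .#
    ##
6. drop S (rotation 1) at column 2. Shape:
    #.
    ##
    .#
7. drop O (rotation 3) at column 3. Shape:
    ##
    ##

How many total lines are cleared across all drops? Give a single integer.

Drop 1: J rot2 at col 3 lands with bottom-row=0; cleared 0 line(s) (total 0); column heights now [0 0 0 2 2 2], max=2
Drop 2: Z rot2 at col 2 lands with bottom-row=2; cleared 0 line(s) (total 0); column heights now [0 0 4 4 3 2], max=4
Drop 3: J rot3 at col 4 lands with bottom-row=3; cleared 0 line(s) (total 0); column heights now [0 0 4 4 4 6], max=6
Drop 4: O rot0 at col 0 lands with bottom-row=0; cleared 0 line(s) (total 0); column heights now [2 2 4 4 4 6], max=6
Drop 5: J rot3 at col 0 lands with bottom-row=2; cleared 0 line(s) (total 0); column heights now [3 5 4 4 4 6], max=6
Drop 6: S rot1 at col 2 lands with bottom-row=4; cleared 0 line(s) (total 0); column heights now [3 5 7 6 4 6], max=7
Drop 7: O rot3 at col 3 lands with bottom-row=6; cleared 0 line(s) (total 0); column heights now [3 5 7 8 8 6], max=8

Answer: 0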